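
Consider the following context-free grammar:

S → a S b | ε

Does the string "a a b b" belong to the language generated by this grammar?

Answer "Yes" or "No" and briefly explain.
A derivation exists: S ⇒ a S b ⇒ a a S b b ⇒ a a b b (using S → a S b twice, then S → ε).

Final answer: Yes - a valid derivation exists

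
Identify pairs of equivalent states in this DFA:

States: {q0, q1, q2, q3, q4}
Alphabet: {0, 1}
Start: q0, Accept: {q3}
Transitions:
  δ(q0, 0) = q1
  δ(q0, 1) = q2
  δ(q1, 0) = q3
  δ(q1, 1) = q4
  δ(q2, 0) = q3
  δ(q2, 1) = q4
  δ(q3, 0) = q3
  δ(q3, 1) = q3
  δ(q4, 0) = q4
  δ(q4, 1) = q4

Using the table-filling algorithm:
Round 0 – mark pairs where exactly one state is accepting: (q0,q3), (q1,q3), (q2,q3), (q3,q4)
Round 1 – newly marked: (q0,q1) [on 0: q1 vs q3, already marked]; (q0,q2) [on 0: q1 vs q3, already marked]; (q1,q4) [on 0: q3 vs q4, already marked]; (q2,q4) [on 0: q3 vs q4, already marked]
Round 2 – newly marked: (q0,q4) [on 0: q1 vs q4, already marked]
No further pairs can be marked.
(q1, q2) unmarked: δ(q1,0)=q3, δ(q2,0)=q3; δ(q1,1)=q4, δ(q2,1)=q4 → equivalent
Equivalent pairs: (q1, q2)

Final answer: Equivalent pairs: (q1, q2)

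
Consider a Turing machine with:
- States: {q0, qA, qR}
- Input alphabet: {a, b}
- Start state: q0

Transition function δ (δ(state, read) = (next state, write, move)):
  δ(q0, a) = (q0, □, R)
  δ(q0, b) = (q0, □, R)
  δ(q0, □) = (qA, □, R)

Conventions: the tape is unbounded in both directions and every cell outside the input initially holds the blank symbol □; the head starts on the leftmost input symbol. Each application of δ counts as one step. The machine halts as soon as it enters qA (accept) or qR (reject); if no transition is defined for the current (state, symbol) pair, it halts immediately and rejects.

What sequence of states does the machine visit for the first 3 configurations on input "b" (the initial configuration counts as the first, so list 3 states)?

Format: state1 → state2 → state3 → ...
Step 0: [q0]b (head at position 0)
Step 1: δ(q0, b) = (q0, □, R)  ⊢  □[q0]□ (head at position 1)
Step 2: δ(q0, □) = (qA, □, R)  ⊢  □□[qA]□ (head at position 2)
Reading off the states of these 3 configurations: q0 → q0 → qA

Final answer: q0 → q0 → qA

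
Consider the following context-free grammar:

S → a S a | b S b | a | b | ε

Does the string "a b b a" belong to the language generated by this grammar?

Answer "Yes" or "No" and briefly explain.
A derivation exists: S ⇒ a S a ⇒ a b S b a ⇒ a b b a (using S → a S a, S → b S b, then S → ε).

Final answer: Yes - a valid derivation exists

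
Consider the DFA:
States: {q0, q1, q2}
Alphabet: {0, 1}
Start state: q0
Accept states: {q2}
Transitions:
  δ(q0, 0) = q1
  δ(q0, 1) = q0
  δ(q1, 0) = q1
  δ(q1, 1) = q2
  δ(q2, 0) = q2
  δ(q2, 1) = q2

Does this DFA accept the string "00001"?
Processing string "00001":
  q0 --0--> q1
  q1 --0--> q1
  q1 --0--> q1
  q1 --0--> q1
  q1 --1--> q2
Final state: q2
Accept states: {q2}
q2 is an accept state, so the string is accepted.

Final answer: Yes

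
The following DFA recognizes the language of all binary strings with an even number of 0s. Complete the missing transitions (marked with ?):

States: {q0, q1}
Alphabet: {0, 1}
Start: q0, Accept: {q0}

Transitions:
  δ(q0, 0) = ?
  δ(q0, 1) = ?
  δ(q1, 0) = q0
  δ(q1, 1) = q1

What each state remembers (consistent with the given transitions and accept states):
  q0: an even number of 0s has been read so far
  q1: an odd number of 0s has been read so far
Filling in the missing entries:
  δ(q0, 0): in q0 (an even number of 0s has been read so far), after reading 0 we have: an odd number of 0s has been read so far → q1
  δ(q0, 1): in q0 (an even number of 0s has been read so far), after reading 1 we have: an even number of 0s has been read so far → q0

Final answer: δ(q0, 0) = q1; δ(q0, 1) = q0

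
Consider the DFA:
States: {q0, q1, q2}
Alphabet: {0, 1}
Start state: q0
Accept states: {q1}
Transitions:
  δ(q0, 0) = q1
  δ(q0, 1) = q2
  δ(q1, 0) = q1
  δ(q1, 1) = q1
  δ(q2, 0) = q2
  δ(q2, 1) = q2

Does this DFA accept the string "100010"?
Processing string "100010":
  q0 --1--> q2
  q2 --0--> q2
  q2 --0--> q2
  q2 --0--> q2
  q2 --1--> q2
  q2 --0--> q2
Final state: q2
Accept states: {q1}
q2 is not an accept state, so the string is rejected.

Final answer: No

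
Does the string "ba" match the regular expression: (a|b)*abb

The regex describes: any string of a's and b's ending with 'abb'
No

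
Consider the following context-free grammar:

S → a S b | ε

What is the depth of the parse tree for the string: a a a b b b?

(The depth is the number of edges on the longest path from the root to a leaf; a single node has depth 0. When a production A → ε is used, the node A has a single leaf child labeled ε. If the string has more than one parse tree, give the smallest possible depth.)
The only parse tree applies S → a S b 3 times (once per matching a…b pair) and then S → ε.
The S nodes sit at depths 0, 1, …, 3; the innermost S (depth 3) has the single child ε at depth 4.
The terminal leaves a, b are at depths 1..3, so the longest root-to-leaf path is S → S → … → S → ε with 4 edges.
Depth = 4.

Final answer: 4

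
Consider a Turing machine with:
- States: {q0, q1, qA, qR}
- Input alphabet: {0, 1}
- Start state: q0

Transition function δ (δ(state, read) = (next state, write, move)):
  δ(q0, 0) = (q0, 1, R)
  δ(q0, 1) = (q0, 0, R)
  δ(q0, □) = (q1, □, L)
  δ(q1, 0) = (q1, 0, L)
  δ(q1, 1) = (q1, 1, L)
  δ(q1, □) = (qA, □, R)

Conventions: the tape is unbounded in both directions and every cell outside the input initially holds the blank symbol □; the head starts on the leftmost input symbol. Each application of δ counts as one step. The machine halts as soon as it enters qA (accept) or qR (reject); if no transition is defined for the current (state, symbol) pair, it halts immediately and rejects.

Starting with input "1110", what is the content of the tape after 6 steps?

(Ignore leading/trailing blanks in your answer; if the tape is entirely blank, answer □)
Step 0: [q0]1110 (head at position 0)
Step 1: δ(q0, 1) = (q0, 0, R)  ⊢  0[q0]110 (head at position 1)
Step 2: δ(q0, 1) = (q0, 0, R)  ⊢  00[q0]10 (head at position 2)
Step 3: δ(q0, 1) = (q0, 0, R)  ⊢  000[q0]0 (head at position 3)
Step 4: δ(q0, 0) = (q0, 1, R)  ⊢  0001[q0]□ (head at position 4)
Step 5: δ(q0, □) = (q1, □, L)  ⊢  000[q1]1□ (head at position 3)
Step 6: δ(q1, 1) = (q1, 1, L)  ⊢  00[q1]01□ (head at position 2)
Tape after 6 steps (ignoring surrounding blanks): 0001

Final answer: Tape: 0001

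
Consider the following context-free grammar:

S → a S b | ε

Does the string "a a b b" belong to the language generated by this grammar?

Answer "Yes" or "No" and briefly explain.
A derivation exists: S ⇒ a S b ⇒ a a S b b ⇒ a a b b (using S → a S b twice, then S → ε).

Final answer: Yes - a valid derivation exists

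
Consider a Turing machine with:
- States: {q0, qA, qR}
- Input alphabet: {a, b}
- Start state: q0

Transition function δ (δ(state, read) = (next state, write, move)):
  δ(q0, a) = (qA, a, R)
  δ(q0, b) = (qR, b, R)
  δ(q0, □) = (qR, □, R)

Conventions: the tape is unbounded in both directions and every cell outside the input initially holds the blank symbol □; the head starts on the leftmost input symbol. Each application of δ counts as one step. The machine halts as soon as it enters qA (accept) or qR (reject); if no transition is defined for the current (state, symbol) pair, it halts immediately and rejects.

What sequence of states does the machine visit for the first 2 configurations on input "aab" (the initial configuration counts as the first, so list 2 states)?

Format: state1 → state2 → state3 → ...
Step 0: [q0]aab (head at position 0)
Step 1: δ(q0, a) = (qA, a, R)  ⊢  a[qA]ab (head at position 1)
Reading off the states of these 2 configurations: q0 → qA

Final answer: q0 → qA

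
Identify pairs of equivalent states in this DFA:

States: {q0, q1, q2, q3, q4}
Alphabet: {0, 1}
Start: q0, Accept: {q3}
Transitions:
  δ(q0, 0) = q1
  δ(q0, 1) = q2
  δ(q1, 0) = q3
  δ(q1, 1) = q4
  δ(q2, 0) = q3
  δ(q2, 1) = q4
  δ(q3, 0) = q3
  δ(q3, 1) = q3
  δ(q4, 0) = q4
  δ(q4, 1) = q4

Using the table-filling algorithm:
Round 0 – mark pairs where exactly one state is accepting: (q0,q3), (q1,q3), (q2,q3), (q3,q4)
Round 1 – newly marked: (q0,q1) [on 0: q1 vs q3, already marked]; (q0,q2) [on 0: q1 vs q3, already marked]; (q1,q4) [on 0: q3 vs q4, already marked]; (q2,q4) [on 0: q3 vs q4, already marked]
Round 2 – newly marked: (q0,q4) [on 0: q1 vs q4, already marked]
No further pairs can be marked.
(q1, q2) unmarked: δ(q1,0)=q3, δ(q2,0)=q3; δ(q1,1)=q4, δ(q2,1)=q4 → equivalent
Equivalent pairs: (q1, q2)

Final answer: Equivalent pairs: (q1, q2)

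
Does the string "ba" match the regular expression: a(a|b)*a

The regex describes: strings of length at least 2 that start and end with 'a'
No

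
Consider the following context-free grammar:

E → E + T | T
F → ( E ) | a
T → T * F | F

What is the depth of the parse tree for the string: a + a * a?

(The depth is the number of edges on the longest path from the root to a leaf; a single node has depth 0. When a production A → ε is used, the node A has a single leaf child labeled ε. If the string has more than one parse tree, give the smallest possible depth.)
The grammar is unambiguous; the parse tree of a + a * a is:
E → E + T at the root (depth 0).
  Left E (depth 1) → T (2) → F (3) → a (4).
  Right T (depth 1) → T * F; that T (2) → F (3) → a (4); F (2) → a (3).
The longest root-to-leaf paths have 4 edges.
Depth = 4.

Final answer: 4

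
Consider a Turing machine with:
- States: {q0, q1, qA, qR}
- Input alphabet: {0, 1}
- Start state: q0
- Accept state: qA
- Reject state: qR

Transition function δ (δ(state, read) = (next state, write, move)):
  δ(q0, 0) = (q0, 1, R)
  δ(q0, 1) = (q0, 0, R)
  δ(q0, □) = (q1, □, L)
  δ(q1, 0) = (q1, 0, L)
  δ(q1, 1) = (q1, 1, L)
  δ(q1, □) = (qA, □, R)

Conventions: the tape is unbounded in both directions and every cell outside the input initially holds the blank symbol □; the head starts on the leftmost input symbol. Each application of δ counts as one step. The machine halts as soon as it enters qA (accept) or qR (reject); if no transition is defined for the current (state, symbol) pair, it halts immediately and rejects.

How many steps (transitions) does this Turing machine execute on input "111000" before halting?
Step 0: [q0]111000 (head at position 0)
Step 1: δ(q0, 1) = (q0, 0, R)  ⊢  0[q0]11000 (head at position 1)
Step 2: δ(q0, 1) = (q0, 0, R)  ⊢  00[q0]1000 (head at position 2)
Step 3: δ(q0, 1) = (q0, 0, R)  ⊢  000[q0]000 (head at position 3)
Step 4: δ(q0, 0) = (q0, 1, R)  ⊢  0001[q0]00 (head at position 4)
Step 5: δ(q0, 0) = (q0, 1, R)  ⊢  00011[q0]0 (head at position 5)
Step 6: δ(q0, 0) = (q0, 1, R)  ⊢  000111[q0]□ (head at position 6)
Step 7: δ(q0, □) = (q1, □, L)  ⊢  00011[q1]1□ (head at position 5)
Step 8: δ(q1, 1) = (q1, 1, L)  ⊢  0001[q1]11□ (head at position 4)
Step 9: δ(q1, 1) = (q1, 1, L)  ⊢  000[q1]111□ (head at position 3)
Step 10: δ(q1, 1) = (q1, 1, L)  ⊢  00[q1]0111□ (head at position 2)
Step 11: δ(q1, 0) = (q1, 0, L)  ⊢  0[q1]00111□ (head at position 1)
Step 12: δ(q1, 0) = (q1, 0, L)  ⊢  [q1]000111□ (head at position 0)
Step 13: δ(q1, 0) = (q1, 0, L)  ⊢  [q1]□000111□ (head at position -1)
Step 14: δ(q1, □) = (qA, □, R)  ⊢  □[qA]000111□ (head at position 0)
The machine is in qA, so it halts and accepts.
Number of transitions executed: 14.

Final answer: 14 steps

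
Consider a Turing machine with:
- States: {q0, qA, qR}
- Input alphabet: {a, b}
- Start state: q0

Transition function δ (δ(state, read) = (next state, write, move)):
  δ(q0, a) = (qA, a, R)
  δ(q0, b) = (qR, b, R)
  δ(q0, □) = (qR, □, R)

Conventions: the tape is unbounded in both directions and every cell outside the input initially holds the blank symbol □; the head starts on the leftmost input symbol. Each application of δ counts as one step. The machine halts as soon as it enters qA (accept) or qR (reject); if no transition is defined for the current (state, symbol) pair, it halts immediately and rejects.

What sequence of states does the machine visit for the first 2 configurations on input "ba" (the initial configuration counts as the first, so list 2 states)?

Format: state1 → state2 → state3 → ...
Step 0: [q0]ba (head at position 0)
Step 1: δ(q0, b) = (qR, b, R)  ⊢  b[qR]a (head at position 1)
Reading off the states of these 2 configurations: q0 → qR

Final answer: q0 → qR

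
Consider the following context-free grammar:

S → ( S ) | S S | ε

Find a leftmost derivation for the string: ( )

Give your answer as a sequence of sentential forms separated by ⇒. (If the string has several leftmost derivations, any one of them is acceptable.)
Start with S.
Step 1: the leftmost non-terminal is S; apply S → ( S ):  ( S )
Step 2: the leftmost non-terminal is S; apply S → ε:  ( )

Final answer: S ⇒ ( S ) ⇒ ( )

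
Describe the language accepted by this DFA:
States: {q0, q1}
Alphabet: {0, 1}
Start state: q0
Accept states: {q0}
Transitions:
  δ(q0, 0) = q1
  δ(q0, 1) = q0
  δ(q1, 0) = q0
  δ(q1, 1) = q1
Analyzing the DFA structure:
Start state: q0
Accept states: {q0}
Interpreting what each state remembers (checking against the transitions):
  q0: an even number of 0s has been read so far
  q1: an odd number of 0s has been read so far
  δ(q0, 0): in q0 (an even number of 0s has been read so far), after reading 0 we have: an odd number of 0s has been read so far → q1
  δ(q0, 1): in q0 (an even number of 0s has been read so far), after reading 1 we have: an even number of 0s has been read so far → q0
  δ(q1, 0): in q1 (an odd number of 0s has been read so far), after reading 0 we have: an even number of 0s has been read so far → q0
  δ(q1, 1): in q1 (an odd number of 0s has been read so far), after reading 1 we have: an odd number of 0s has been read so far → q1
A string is accepted iff it ends in {q0}, i.e. an even number of 0s has been read so far.
Language: All binary strings with an even number of 0s

Final answer: All binary strings with an even number of 0s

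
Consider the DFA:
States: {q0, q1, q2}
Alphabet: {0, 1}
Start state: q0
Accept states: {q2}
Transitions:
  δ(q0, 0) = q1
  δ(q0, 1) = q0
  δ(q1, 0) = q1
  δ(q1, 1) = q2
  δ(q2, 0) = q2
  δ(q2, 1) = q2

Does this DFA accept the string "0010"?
Processing string "0010":
  q0 --0--> q1
  q1 --0--> q1
  q1 --1--> q2
  q2 --0--> q2
Final state: q2
Accept states: {q2}
q2 is an accept state, so the string is accepted.

Final answer: Yes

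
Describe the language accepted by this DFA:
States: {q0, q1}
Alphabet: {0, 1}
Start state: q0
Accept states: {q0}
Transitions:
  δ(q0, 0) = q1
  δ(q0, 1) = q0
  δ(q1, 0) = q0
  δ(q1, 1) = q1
Analyzing the DFA structure:
Start state: q0
Accept states: {q0}
Interpreting what each state remembers (checking against the transitions):
  q0: an even number of 0s has been read so far
  q1: an odd number of 0s has been read so far
  δ(q0, 0): in q0 (an even number of 0s has been read so far), after reading 0 we have: an odd number of 0s has been read so far → q1
  δ(q0, 1): in q0 (an even number of 0s has been read so far), after reading 1 we have: an even number of 0s has been read so far → q0
  δ(q1, 0): in q1 (an odd number of 0s has been read so far), after reading 0 we have: an even number of 0s has been read so far → q0
  δ(q1, 1): in q1 (an odd number of 0s has been read so far), after reading 1 we have: an odd number of 0s has been read so far → q1
A string is accepted iff it ends in {q0}, i.e. an even number of 0s has been read so far.
Language: All binary strings with an even number of 0s

Final answer: All binary strings with an even number of 0s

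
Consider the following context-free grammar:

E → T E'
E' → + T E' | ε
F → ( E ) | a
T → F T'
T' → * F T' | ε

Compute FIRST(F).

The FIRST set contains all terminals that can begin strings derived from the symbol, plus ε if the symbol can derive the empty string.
FIRST(F): F → ( E ) contributes '(' and F → a contributes 'a', so FIRST(F) = {(, a}. F is not nullable.

Final answer: {(, a}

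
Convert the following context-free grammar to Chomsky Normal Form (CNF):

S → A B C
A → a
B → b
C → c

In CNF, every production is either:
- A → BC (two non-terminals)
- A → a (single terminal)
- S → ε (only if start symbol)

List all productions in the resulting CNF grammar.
The grammar has no ε-productions or unit productions to eliminate.
A → a is already in CNF (single terminal) – keep it.
B → b is already in CNF (single terminal) – keep it.
C → c is already in CNF (single terminal) – keep it.
S → A B C has 3 symbols on the right: break it into binary productions S → A X0, X0 → B C.
Resulting CNF grammar (5 productions): A → a; B → b; C → c; S → A X0; X0 → B C

Final answer: A → a; B → b; C → c; S → A X0; X0 → B C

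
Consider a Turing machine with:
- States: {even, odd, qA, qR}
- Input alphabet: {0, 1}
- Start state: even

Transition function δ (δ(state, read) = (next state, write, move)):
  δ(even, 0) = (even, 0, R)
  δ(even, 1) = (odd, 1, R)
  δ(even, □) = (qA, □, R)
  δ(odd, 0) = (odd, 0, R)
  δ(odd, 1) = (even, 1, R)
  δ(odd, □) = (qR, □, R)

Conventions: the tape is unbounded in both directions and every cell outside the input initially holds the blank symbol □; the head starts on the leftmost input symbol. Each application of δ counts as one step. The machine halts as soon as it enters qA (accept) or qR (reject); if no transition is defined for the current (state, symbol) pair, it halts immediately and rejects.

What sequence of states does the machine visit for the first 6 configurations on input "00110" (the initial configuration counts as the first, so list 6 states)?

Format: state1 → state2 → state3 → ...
Step 0: [even]00110 (head at position 0)
Step 1: δ(even, 0) = (even, 0, R)  ⊢  0[even]0110 (head at position 1)
Step 2: δ(even, 0) = (even, 0, R)  ⊢  00[even]110 (head at position 2)
Step 3: δ(even, 1) = (odd, 1, R)  ⊢  001[odd]10 (head at position 3)
Step 4: δ(odd, 1) = (even, 1, R)  ⊢  0011[even]0 (head at position 4)
Step 5: δ(even, 0) = (even, 0, R)  ⊢  00110[even]□ (head at position 5)
Reading off the states of these 6 configurations: even → even → even → odd → even → even

Final answer: even → even → even → odd → even → even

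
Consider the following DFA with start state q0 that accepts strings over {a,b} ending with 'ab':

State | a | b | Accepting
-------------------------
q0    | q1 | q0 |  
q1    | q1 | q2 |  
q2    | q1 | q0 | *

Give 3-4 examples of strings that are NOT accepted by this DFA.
Any strings that end in a non-accepting state work; for example:
"aba": q0 → q1 → q2 → q1; q1 is not accepting → rejected
"bbb": q0 → q0 → q0 → q0; q0 is not accepting → rejected
"aaba": q0 → q1 → q1 → q2 → q1; q1 is not accepting → rejected
"bbaa": q0 → q0 → q0 → q1 → q1; q1 is not accepting → rejected

Final answer: "aba", "bbb", "aaba", "bbaa"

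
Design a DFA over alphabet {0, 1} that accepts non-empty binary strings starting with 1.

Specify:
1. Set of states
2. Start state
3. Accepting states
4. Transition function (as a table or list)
One valid DFA (any DFA recognizing the same language is acceptable):
States: {q0, q1, q2}
Start: q0
Accepting: {q1}
Transitions (accepting states marked with *):
State | 0 | 1 | Accepting
-------------------------
q0    | q2 | q1 |  
q1    | q1 | q1 | *
q2    | q2 | q2 |  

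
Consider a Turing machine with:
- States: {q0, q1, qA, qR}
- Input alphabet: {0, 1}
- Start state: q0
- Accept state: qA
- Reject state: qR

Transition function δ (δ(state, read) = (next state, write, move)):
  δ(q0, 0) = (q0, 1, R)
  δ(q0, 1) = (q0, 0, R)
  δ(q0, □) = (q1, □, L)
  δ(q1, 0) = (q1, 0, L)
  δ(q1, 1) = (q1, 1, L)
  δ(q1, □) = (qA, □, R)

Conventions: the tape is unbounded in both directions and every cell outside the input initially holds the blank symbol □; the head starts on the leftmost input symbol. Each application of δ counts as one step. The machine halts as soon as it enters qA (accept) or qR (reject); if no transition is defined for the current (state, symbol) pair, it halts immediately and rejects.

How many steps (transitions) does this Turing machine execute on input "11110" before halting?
Step 0: [q0]11110 (head at position 0)
Step 1: δ(q0, 1) = (q0, 0, R)  ⊢  0[q0]1110 (head at position 1)
Step 2: δ(q0, 1) = (q0, 0, R)  ⊢  00[q0]110 (head at position 2)
Step 3: δ(q0, 1) = (q0, 0, R)  ⊢  000[q0]10 (head at position 3)
Step 4: δ(q0, 1) = (q0, 0, R)  ⊢  0000[q0]0 (head at position 4)
Step 5: δ(q0, 0) = (q0, 1, R)  ⊢  00001[q0]□ (head at position 5)
Step 6: δ(q0, □) = (q1, □, L)  ⊢  0000[q1]1□ (head at position 4)
Step 7: δ(q1, 1) = (q1, 1, L)  ⊢  000[q1]01□ (head at position 3)
Step 8: δ(q1, 0) = (q1, 0, L)  ⊢  00[q1]001□ (head at position 2)
Step 9: δ(q1, 0) = (q1, 0, L)  ⊢  0[q1]0001□ (head at position 1)
Step 10: δ(q1, 0) = (q1, 0, L)  ⊢  [q1]00001□ (head at position 0)
Step 11: δ(q1, 0) = (q1, 0, L)  ⊢  [q1]□00001□ (head at position -1)
Step 12: δ(q1, □) = (qA, □, R)  ⊢  □[qA]00001□ (head at position 0)
The machine is in qA, so it halts and accepts.
Number of transitions executed: 12.

Final answer: 12 steps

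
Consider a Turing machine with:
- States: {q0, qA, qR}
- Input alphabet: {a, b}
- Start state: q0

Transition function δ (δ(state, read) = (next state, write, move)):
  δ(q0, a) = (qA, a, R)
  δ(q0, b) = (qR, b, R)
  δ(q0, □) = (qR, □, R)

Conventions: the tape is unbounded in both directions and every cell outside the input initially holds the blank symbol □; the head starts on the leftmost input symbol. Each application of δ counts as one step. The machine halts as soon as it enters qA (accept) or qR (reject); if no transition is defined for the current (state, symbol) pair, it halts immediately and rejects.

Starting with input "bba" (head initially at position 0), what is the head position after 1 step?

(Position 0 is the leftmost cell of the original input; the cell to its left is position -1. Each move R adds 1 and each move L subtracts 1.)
Step 0: [q0]bba (head at position 0)
Step 1: δ(q0, b) = (qR, b, R)  ⊢  b[qR]ba (head at position 1)
Head position after 1 step: 1

Final answer: Position 1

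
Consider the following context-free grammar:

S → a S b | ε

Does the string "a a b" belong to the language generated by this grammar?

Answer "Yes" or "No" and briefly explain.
Every derivation applies S → a S b some number n of times and then S → ε, producing a^n b^n with equally many a's and b's. The string a a b has two a's but only one b, so it cannot be derived.

Final answer: No - no valid derivation exists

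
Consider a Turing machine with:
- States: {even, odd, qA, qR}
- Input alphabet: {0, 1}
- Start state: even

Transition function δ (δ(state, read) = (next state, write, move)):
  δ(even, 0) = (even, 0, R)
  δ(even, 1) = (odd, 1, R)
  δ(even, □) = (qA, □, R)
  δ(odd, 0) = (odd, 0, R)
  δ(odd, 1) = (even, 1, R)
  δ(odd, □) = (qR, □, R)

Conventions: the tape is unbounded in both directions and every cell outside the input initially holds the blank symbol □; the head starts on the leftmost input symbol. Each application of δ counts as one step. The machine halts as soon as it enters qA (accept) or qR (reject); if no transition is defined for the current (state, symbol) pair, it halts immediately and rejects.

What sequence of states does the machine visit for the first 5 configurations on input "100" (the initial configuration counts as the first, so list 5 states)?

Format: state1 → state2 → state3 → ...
Step 0: [even]100 (head at position 0)
Step 1: δ(even, 1) = (odd, 1, R)  ⊢  1[odd]00 (head at position 1)
Step 2: δ(odd, 0) = (odd, 0, R)  ⊢  10[odd]0 (head at position 2)
Step 3: δ(odd, 0) = (odd, 0, R)  ⊢  100[odd]□ (head at position 3)
Step 4: δ(odd, □) = (qR, □, R)  ⊢  100□[qR]□ (head at position 4)
Reading off the states of these 5 configurations: even → odd → odd → odd → qR

Final answer: even → odd → odd → odd → qR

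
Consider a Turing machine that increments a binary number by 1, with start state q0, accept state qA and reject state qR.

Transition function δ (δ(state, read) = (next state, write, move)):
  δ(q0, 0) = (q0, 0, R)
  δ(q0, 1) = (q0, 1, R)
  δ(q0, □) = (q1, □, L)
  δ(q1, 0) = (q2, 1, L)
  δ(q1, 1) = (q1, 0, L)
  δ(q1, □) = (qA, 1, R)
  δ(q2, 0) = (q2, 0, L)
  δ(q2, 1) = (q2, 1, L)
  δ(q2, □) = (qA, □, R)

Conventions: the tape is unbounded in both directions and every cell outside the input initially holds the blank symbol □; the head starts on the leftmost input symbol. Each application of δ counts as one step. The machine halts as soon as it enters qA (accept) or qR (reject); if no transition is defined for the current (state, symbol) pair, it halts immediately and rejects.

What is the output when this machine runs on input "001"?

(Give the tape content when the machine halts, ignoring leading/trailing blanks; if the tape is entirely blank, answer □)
Step 0: [q0]001 (head at position 0)
Step 1: δ(q0, 0) = (q0, 0, R)  ⊢  0[q0]01 (head at position 1)
Step 2: δ(q0, 0) = (q0, 0, R)  ⊢  00[q0]1 (head at position 2)
Step 3: δ(q0, 1) = (q0, 1, R)  ⊢  001[q0]□ (head at position 3)
Step 4: δ(q0, □) = (q1, □, L)  ⊢  00[q1]1□ (head at position 2)
Step 5: δ(q1, 1) = (q1, 0, L)  ⊢  0[q1]00□ (head at position 1)
Step 6: δ(q1, 0) = (q2, 1, L)  ⊢  [q2]010□ (head at position 0)
Step 7: δ(q2, 0) = (q2, 0, L)  ⊢  [q2]□010□ (head at position -1)
Step 8: δ(q2, □) = (qA, □, R)  ⊢  □[qA]010□ (head at position 0)
The machine is in qA, so it halts and accepts.
Tape content when halted (ignoring surrounding blanks): 010

Final answer: Output: 010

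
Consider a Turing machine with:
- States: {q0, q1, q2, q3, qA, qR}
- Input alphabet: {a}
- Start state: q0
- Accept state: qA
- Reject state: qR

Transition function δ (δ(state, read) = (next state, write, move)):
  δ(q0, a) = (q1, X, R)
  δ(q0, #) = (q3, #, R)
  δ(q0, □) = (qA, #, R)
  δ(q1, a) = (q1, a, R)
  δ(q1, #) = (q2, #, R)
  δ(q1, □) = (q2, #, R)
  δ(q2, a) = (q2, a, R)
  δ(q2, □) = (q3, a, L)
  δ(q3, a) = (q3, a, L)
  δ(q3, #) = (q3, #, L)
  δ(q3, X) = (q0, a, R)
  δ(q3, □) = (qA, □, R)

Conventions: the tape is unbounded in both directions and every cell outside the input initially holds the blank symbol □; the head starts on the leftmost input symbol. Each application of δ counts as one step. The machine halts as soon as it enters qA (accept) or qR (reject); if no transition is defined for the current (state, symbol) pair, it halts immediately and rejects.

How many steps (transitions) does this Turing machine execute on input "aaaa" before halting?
Trace (configuration after each step, as tape_left[state]tape_right with head position):
Step 0: [q0]aaaa (head at position 0)
Step 1: X[q1]aaa (head 1)
Step 2: Xa[q1]aa (head 2)
Step 3: Xaa[q1]a (head 3)
Step 4: Xaaa[q1]□ (head 4)
Step 5: Xaaa#[q2]□ (head 5)
Step 6: Xaaa[q3]#a (head 4)
Step 7: Xaa[q3]a#a (head 3)
Step 8: Xa[q3]aa#a (head 2)
Step 9: X[q3]aaa#a (head 1)
Step 10: [q3]Xaaa#a (head 0)
Step 11: a[q0]aaa#a (head 1)
Step 12: aX[q1]aa#a (head 2)
Step 13: aXa[q1]a#a (head 3)
Step 14: aXaa[q1]#a (head 4)
Step 15: aXaa#[q2]a (head 5)
Step 16: aXaa#a[q2]□ (head 6)
Step 17: aXaa#[q3]aa (head 5)
Step 18: aXaa[q3]#aa (head 4)
Step 19: aXa[q3]a#aa (head 3)
Step 20: aX[q3]aa#aa (head 2)
Step 21: a[q3]Xaa#aa (head 1)
Step 22: aa[q0]aa#aa (head 2)
Step 23: aaX[q1]a#aa (head 3)
Step 24: aaXa[q1]#aa (head 4)
Step 25: aaXa#[q2]aa (head 5)
Step 26: aaXa#a[q2]a (head 6)
Step 27: aaXa#aa[q2]□ (head 7)
Step 28: aaXa#a[q3]aa (head 6)
Step 29: aaXa#[q3]aaa (head 5)
Step 30: aaXa[q3]#aaa (head 4)
Step 31: aaX[q3]a#aaa (head 3)
Step 32: aa[q3]Xa#aaa (head 2)
Step 33: aaa[q0]a#aaa (head 3)
Step 34: aaaX[q1]#aaa (head 4)
Step 35: aaaX#[q2]aaa (head 5)
Step 36: aaaX#a[q2]aa (head 6)
Step 37: aaaX#aa[q2]a (head 7)
Step 38: aaaX#aaa[q2]□ (head 8)
Step 39: aaaX#aa[q3]aa (head 7)
Step 40: aaaX#a[q3]aaa (head 6)
Step 41: aaaX#[q3]aaaa (head 5)
Step 42: aaaX[q3]#aaaa (head 4)
Step 43: aaa[q3]X#aaaa (head 3)
Step 44: aaaa[q0]#aaaa (head 4)
Step 45: aaaa#[q3]aaaa (head 5)
Step 46: aaaa[q3]#aaaa (head 4)
Step 47: aaa[q3]a#aaaa (head 3)
Step 48: aa[q3]aa#aaaa (head 2)
Step 49: a[q3]aaa#aaaa (head 1)
Step 50: [q3]aaaa#aaaa (head 0)
Step 51: [q3]□aaaa#aaaa (head -1)
Step 52: □[qA]aaaa#aaaa (head 0)
The machine is in qA, so it halts and accepts.
Number of transitions executed: 52.

Final answer: 52 steps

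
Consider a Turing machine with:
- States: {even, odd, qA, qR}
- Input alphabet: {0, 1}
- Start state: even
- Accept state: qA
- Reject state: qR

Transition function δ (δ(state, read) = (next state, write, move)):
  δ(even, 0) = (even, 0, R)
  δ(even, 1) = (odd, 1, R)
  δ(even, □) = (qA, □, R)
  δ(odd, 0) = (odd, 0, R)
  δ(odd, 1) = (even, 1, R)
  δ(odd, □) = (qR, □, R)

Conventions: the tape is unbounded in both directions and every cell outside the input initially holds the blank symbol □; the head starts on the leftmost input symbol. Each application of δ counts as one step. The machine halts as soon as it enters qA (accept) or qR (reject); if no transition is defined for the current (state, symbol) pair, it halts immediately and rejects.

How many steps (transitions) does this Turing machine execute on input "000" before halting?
Step 0: [even]000 (head at position 0)
Step 1: δ(even, 0) = (even, 0, R)  ⊢  0[even]00 (head at position 1)
Step 2: δ(even, 0) = (even, 0, R)  ⊢  00[even]0 (head at position 2)
Step 3: δ(even, 0) = (even, 0, R)  ⊢  000[even]□ (head at position 3)
Step 4: δ(even, □) = (qA, □, R)  ⊢  000□[qA]□ (head at position 4)
The machine is in qA, so it halts and accepts.
Number of transitions executed: 4.

Final answer: 4 steps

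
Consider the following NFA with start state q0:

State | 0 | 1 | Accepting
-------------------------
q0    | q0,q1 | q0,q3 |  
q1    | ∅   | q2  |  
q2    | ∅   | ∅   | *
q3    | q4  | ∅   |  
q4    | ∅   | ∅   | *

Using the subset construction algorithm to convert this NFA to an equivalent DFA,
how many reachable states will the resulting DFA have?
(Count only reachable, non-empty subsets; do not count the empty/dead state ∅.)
Start subset: {q0}
{q0}: on 0 → {q0, q1}, on 1 → {q0, q3}
{q0, q1}: on 0 → {q0, q1}, on 1 → {q0, q2, q3}
{q0, q3}: on 0 → {q0, q1, q4}, on 1 → {q0, q3}
{q0, q2, q3}: on 0 → {q0, q1, q4}, on 1 → {q0, q3}
{q0, q1, q4}: on 0 → {q0, q1}, on 1 → {q0, q2, q3}
Reachable non-empty subsets: {q0}, {q0, q1}, {q0, q3}, {q0, q2, q3}, {q0, q1, q4} — 5 in total.

Final answer: 5 states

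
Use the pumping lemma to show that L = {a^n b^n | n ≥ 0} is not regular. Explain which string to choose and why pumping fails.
Language: L = {a^n b^n | n ≥ 0} (equal numbers of a's followed by b's)
Step 1: Assume for contradiction that L is regular, with pumping length p.
Step 2: Choose s = a^p b^p. Then s ∈ L (it has p a's followed by p b's) and |s| ≥ p.
Step 3: Consider any decomposition s = xyz with |xy| ≤ p and |y| > 0. Since |xy| ≤ p and the first p symbols of s are all a's, y = a^k for some k with 1 ≤ k ≤ p.
Step 4: Pumping up (i = 2): xy²z = a^(p+k) b^p, which has more a's than b's, so xy²z ∉ L.
This contradicts the pumping lemma, so L is not regular.

Final answer: Choose s = a^p b^p. Since |xy| ≤ p, y = a^k with k ≥ 1. Then xy²z = a^(p+k) b^p ∉ L.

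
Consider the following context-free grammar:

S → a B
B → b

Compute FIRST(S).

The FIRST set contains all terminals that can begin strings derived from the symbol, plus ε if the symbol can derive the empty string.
S has the single production S → a B, whose right-hand side begins with the terminal a. So FIRST(S) = {a}.

Final answer: {a}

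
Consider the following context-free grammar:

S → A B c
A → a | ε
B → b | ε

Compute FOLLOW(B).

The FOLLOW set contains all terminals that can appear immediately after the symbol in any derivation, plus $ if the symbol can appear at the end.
B occurs in S → A B c, immediately followed by the terminal c. So FOLLOW(B) = {c}.

Final answer: {c}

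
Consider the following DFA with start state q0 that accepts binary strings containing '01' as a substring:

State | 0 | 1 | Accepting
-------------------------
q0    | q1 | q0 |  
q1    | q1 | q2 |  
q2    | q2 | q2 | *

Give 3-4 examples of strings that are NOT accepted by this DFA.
Any strings that end in a non-accepting state work; for example:
"00": q0 → q1 → q1; q1 is not accepting → rejected
"100": q0 → q0 → q1 → q1; q1 is not accepting → rejected
"1110": q0 → q0 → q0 → q0 → q1; q1 is not accepting → rejected
"1111": q0 → q0 → q0 → q0 → q0; q0 is not accepting → rejected

Final answer: "00", "100", "1110", "1111"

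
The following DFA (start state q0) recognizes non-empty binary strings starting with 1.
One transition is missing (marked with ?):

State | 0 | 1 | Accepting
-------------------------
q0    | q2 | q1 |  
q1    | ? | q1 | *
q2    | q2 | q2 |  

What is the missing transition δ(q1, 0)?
q1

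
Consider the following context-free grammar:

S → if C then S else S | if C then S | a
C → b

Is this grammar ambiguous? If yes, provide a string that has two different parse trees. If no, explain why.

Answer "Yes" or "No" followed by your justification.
The 'dangling else' can attach to either if. Two leftmost derivations of  if b then if b then a else a:
  (1) S ⇒ if C then S else S ⇒ if b then S else S ⇒ if b then if C then S else S ⇒ if b then if b then S else S ⇒ if b then if b then a else S ⇒ if b then if b then a else a   (else belongs to the outer if)
  (2) S ⇒ if C then S ⇒ if b then S ⇒ if b then if C then S else S ⇒ if b then if b then S else S ⇒ if b then if b then a else S ⇒ if b then if b then a else a   (else belongs to the inner if)
Two distinct parse trees for the same string, so the grammar is ambiguous.

Final answer: Yes - the string 'if b then if b then a else a' has two distinct leftmost derivations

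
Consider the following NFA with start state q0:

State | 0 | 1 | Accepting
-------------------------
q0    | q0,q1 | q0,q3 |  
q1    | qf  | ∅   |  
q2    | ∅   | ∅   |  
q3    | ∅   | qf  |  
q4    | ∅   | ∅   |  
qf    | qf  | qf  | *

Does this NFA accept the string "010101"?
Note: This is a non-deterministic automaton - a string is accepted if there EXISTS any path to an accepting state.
Track the set of states the NFA could be in: start {q0}
Read '0': {q0} → {q0, q1}
Read '1': {q0, q1} → {q0, q3}
Read '0': {q0, q3} → {q0, q1}
Read '1': {q0, q1} → {q0, q3}
Read '0': {q0, q3} → {q0, q1}
Read '1': {q0, q1} → {q0, q3}
Final set {q0, q3} contains no accepting state → rejected.

Final answer: No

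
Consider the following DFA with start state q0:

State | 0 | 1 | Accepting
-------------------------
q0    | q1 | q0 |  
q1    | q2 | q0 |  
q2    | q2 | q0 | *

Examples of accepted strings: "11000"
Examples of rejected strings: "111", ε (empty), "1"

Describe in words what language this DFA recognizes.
binary strings ending with '00'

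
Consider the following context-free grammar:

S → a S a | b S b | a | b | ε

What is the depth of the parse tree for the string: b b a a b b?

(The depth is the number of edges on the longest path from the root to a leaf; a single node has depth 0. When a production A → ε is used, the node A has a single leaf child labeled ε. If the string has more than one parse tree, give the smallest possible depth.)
The string has even length 6, so its (unique) parse tree peels off matching outer symbols: S → b S b, S → b S b, S → a S a, and finally S → ε for the empty middle.
The S nodes are at depths 0..3; the ε leaf under the innermost S is at depth 4 (terminal leaves are at depths 1..3).
Depth = 4.

Final answer: 4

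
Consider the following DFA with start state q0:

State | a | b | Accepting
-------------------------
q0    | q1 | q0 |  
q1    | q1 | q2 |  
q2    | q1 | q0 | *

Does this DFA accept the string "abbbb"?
Start in q0.
Read 'a': q0 → q1
Read 'b': q1 → q2
Read 'b': q2 → q0
Read 'b': q0 → q0
Read 'b': q0 → q0
Final state q0 is not accepting, so the string is rejected.

Final answer: No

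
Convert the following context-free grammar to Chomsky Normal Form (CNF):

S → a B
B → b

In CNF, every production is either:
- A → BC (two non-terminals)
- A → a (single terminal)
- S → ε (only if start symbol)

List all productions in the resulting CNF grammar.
The grammar has no ε-productions or unit productions to eliminate.
S → a B has terminal a in a right-hand side of length ≥ 2: introduce T_a → a and use T_a in place of a.
B → b is already in CNF (single terminal) – keep it.
S → a B becomes S → T_a B.
Resulting CNF grammar (3 productions): T_a → a; B → b; S → T_a B

Final answer: T_a → a; B → b; S → T_a B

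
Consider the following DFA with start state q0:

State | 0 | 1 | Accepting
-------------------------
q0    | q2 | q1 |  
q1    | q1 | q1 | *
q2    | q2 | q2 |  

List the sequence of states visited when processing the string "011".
q0 → q2 → q2 → q2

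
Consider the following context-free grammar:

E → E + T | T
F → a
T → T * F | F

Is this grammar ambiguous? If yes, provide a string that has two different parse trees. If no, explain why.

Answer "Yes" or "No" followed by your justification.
This is the standard stratified expression grammar: '+' is introduced only by the left-recursive rule E → E + T and '*' only by the left-recursive rule T → T * F, with F → a. For any string, the last '+' must be the one produced at the root E (everything after it is a T containing no '+'), and likewise within each T the last '*' is produced at its root. This fixes the parse tree uniquely (left-associative, '*' binding tighter than '+'), so every string has exactly one parse tree.

Final answer: No - the grammar is unambiguous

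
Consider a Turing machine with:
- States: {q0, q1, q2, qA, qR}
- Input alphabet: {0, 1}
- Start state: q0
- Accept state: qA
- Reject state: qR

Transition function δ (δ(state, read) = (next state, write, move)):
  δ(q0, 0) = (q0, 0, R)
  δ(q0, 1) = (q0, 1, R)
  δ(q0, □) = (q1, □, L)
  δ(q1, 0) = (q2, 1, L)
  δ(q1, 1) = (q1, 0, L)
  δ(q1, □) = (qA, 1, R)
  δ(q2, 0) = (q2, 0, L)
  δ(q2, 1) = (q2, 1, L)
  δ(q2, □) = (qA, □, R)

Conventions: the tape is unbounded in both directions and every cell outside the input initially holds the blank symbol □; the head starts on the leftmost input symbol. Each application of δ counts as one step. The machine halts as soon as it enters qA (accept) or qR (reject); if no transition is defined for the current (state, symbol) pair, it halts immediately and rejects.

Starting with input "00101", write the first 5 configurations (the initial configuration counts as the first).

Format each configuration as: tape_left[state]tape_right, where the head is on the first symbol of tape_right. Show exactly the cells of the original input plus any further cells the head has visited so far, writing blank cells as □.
Step 0: [q0]00101 (head at position 0)
Step 1: δ(q0, 0) = (q0, 0, R)  ⊢  0[q0]0101 (head at position 1)
Step 2: δ(q0, 0) = (q0, 0, R)  ⊢  00[q0]101 (head at position 2)
Step 3: δ(q0, 1) = (q0, 1, R)  ⊢  001[q0]01 (head at position 3)
Step 4: δ(q0, 0) = (q0, 0, R)  ⊢  0010[q0]1 (head at position 4)

Final answer: [q0]00101 ⊢ 0[q0]0101 ⊢ 00[q0]101 ⊢ 001[q0]01 ⊢ 0010[q0]1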